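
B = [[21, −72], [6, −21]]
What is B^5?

[[1701, −5832], [486, −1701]]

tr B = 0 and det B = −9, so the characteristic polynomial is λ² − (0)λ + (−9) with roots 3 and −3.
Eigenvectors give P = [[4, 3], [1, 1]] with P⁻¹ = [[1, −3], [−1, 4]], and B = P·diag(3, −3)·P⁻¹.
Then B^5 = P·diag(243, −243)·P⁻¹ = [[972, −729], [243, −243]] · [[1, −3], [−1, 4]] = [[1701, −5832], [486, −1701]].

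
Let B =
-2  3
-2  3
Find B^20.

[[-2, 3], [-2, 3]]

B² = B (a projection; rank 1, trace 1), so B^20 = B.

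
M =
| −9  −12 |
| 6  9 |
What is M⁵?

tr M = 0 and det M = −9, so the characteristic polynomial is λ² − (0)λ + (−9) with roots 3 and −3.
Eigenvectors give P = [[−1, −2], [1, 1]] with P⁻¹ = [[1, 2], [−1, −1]], and M = P·diag(3, −3)·P⁻¹.
Then M⁵ = P·diag(243, −243)·P⁻¹ = [[−243, 486], [243, −243]] · [[1, 2], [−1, −1]] = [[−729, −972], [486, 729]].

[[−729, −972], [486, 729]]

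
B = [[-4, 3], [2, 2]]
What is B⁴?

B² = [[22, -6], [-4, 10]]
B³ = [[-100, 54], [36, 8]]
B⁴ = [[508, -192], [-128, 124]]

[[508, -192], [-128, 124]]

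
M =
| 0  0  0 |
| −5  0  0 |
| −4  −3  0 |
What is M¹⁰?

M is strictly triangular, hence nilpotent: M³ = 0, so M¹⁰ = 0.

[[0, 0, 0], [0, 0, 0], [0, 0, 0]]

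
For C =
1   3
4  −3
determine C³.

C² = [[13, −6], [−8, 21]]
C³ = [[−11, 57], [76, −87]]

[[−11, 57], [76, −87]]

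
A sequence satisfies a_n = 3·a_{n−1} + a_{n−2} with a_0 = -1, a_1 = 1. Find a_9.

With companion matrix B = [[3, 1], [1, 0]], [a_n, a_{n−1}]ᵀ = B·[a_{n−1}, a_{n−2}]ᵀ, so [a_9, a_8]ᵀ = B⁸·[a_1, a_0]ᵀ.
B⁸ = [[12970, 3927], [3927, 1189]], giving [a_9, a_8]ᵀ = [[9043], [2738]].

9043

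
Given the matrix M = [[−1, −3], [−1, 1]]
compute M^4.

M^2 = [[4, 0], [0, 4]]
M^3 = [[−4, −12], [−4, 4]]
M^4 = [[16, 0], [0, 16]]

[[16, 0], [0, 16]]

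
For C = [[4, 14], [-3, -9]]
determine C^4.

tr C = -5 and det C = 6, so the characteristic polynomial is λ² − (-5)λ + (6) with roots -3 and -2.
Eigenvectors give P = [[-2, -7], [1, 3]] with P⁻¹ = [[3, 7], [-1, -2]], and C = P·diag(-3, -2)·P⁻¹.
Then C^4 = P·diag(81, 16)·P⁻¹ = [[-162, -112], [81, 48]] · [[3, 7], [-1, -2]] = [[-374, -910], [195, 471]].

[[-374, -910], [195, 471]]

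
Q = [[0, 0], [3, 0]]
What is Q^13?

Q is strictly triangular, hence nilpotent: Q^2 = 0, so Q^13 = 0.

[[0, 0], [0, 0]]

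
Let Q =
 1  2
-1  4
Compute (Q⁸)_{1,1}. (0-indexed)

12866

tr Q = 5 and det Q = 6, so the characteristic polynomial is λ² − (5)λ + (6) with roots 2 and 3.
Eigenvectors give P = [[-2, 1], [-1, 1]] with P⁻¹ = [[-1, 1], [-1, 2]], and Q = P·diag(2, 3)·P⁻¹.
Then Q⁸ = P·diag(256, 6561)·P⁻¹ = [[-512, 6561], [-256, 6561]] · [[-1, 1], [-1, 2]] = [[-6049, 12610], [-6305, 12866]].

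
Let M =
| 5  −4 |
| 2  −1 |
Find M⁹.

tr M = 4 and det M = 3, so the characteristic polynomial is λ² − (4)λ + (3) with roots 1 and 3.
Eigenvectors give P = [[−1, 2], [−1, 1]] with P⁻¹ = [[1, −2], [1, −1]], and M = P·diag(1, 3)·P⁻¹.
Then M⁹ = P·diag(1, 19683)·P⁻¹ = [[−1, 39366], [−1, 19683]] · [[1, −2], [1, −1]] = [[39365, −39364], [19682, −19681]].

[[39365, −39364], [19682, −19681]]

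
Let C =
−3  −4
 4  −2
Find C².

[[−7, 20], [−20, −12]]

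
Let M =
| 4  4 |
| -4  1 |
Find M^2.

[[0, 20], [-20, -15]]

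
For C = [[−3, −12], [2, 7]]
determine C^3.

[[−51, −156], [26, 79]]

tr C = 4 and det C = 3, so the characteristic polynomial is λ² − (4)λ + (3) with roots 3 and 1.
Eigenvectors give P = [[−2, 3], [1, −1]] with P⁻¹ = [[1, 3], [1, 2]], and C = P·diag(3, 1)·P⁻¹.
Then C^3 = P·diag(27, 1)·P⁻¹ = [[−54, 3], [27, −1]] · [[1, 3], [1, 2]] = [[−51, −156], [26, 79]].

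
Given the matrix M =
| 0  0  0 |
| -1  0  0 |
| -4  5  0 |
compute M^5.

[[0, 0, 0], [0, 0, 0], [0, 0, 0]]

M is strictly triangular, hence nilpotent: M^3 = 0, so M^5 = 0.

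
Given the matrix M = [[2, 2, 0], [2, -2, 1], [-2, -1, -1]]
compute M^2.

[[8, 0, 2], [-2, 7, -3], [-4, -1, 0]]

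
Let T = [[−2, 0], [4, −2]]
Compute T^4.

T^2 = [[4, 0], [−16, 4]]
T^3 = [[−8, 0], [48, −8]]
T^4 = [[16, 0], [−128, 16]]

[[16, 0], [−128, 16]]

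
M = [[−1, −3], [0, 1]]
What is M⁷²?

[[1, 0], [0, 1]]

M² = I (check: tr M = 0 and det M = −1), so M⁷² = I since 72 is even.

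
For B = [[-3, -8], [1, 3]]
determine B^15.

B² = I (check: tr B = 0 and det B = -1), so B^15 = B since 15 is odd.

[[-3, -8], [1, 3]]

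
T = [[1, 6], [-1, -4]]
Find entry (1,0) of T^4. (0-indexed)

tr T = -3 and det T = 2, so the characteristic polynomial is λ² − (-3)λ + (2) with roots -1 and -2.
Eigenvectors give P = [[3, -2], [-1, 1]] with P⁻¹ = [[1, 2], [1, 3]], and T = P·diag(-1, -2)·P⁻¹.
Then T^4 = P·diag(1, 16)·P⁻¹ = [[3, -32], [-1, 16]] · [[1, 2], [1, 3]] = [[-29, -90], [15, 46]].

15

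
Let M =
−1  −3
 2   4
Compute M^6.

tr M = 3 and det M = 2, so the characteristic polynomial is λ² − (3)λ + (2) with roots 2 and 1.
Eigenvectors give P = [[−1, 3], [1, −2]] with P⁻¹ = [[2, 3], [1, 1]], and M = P·diag(2, 1)·P⁻¹.
Then M^6 = P·diag(64, 1)·P⁻¹ = [[−64, 3], [64, −2]] · [[2, 3], [1, 1]] = [[−125, −189], [126, 190]].

[[−125, −189], [126, 190]]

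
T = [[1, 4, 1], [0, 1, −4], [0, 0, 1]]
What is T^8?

T = I + N where N = [[0, 4, 1], [0, 0, −4], [0, 0, 0]] is strictly upper-triangular, so N^3 = 0.
(I + N)^8 = I + 8·N + 28·N^2 = [[1, 32, −440], [0, 1, −32], [0, 0, 1]].

[[1, 32, −440], [0, 1, −32], [0, 0, 1]]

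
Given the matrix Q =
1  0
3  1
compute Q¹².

[[1, 0], [36, 1]]

Q = I + N where N = [[0, 0], [3, 0]] is strictly lower-triangular, so N² = 0.
(I + N)¹² = I + 12·N = [[1, 0], [36, 1]].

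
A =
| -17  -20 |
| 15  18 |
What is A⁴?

[[-179, -260], [195, 276]]

tr A = 1 and det A = -6, so the characteristic polynomial is λ² − (1)λ + (-6) with roots -2 and 3.
Eigenvectors give P = [[4, -1], [-3, 1]] with P⁻¹ = [[1, 1], [3, 4]], and A = P·diag(-2, 3)·P⁻¹.
Then A⁴ = P·diag(16, 81)·P⁻¹ = [[64, -81], [-48, 81]] · [[1, 1], [3, 4]] = [[-179, -260], [195, 276]].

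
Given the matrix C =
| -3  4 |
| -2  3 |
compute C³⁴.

C² = I (check: tr C = 0 and det C = -1), so C³⁴ = I since 34 is even.

[[1, 0], [0, 1]]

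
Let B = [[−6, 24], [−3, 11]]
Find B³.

tr B = 5 and det B = 6, so the characteristic polynomial is λ² − (5)λ + (6) with roots 2 and 3.
Eigenvectors give P = [[−3, −8], [−1, −3]] with P⁻¹ = [[−3, 8], [1, −3]], and B = P·diag(2, 3)·P⁻¹.
Then B³ = P·diag(8, 27)·P⁻¹ = [[−24, −216], [−8, −81]] · [[−3, 8], [1, −3]] = [[−144, 456], [−57, 179]].

[[−144, 456], [−57, 179]]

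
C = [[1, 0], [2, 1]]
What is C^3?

[[1, 0], [6, 1]]

C = I + N where N = [[0, 0], [2, 0]] is strictly lower-triangular, so N^2 = 0.
(I + N)^3 = I + 3·N = [[1, 0], [6, 1]].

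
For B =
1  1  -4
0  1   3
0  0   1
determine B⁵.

B = I + N where N = [[0, 1, -4], [0, 0, 3], [0, 0, 0]] is strictly upper-triangular, so N³ = 0.
(I + N)⁵ = I + 5·N + 10·N² = [[1, 5, 10], [0, 1, 15], [0, 0, 1]].

[[1, 5, 10], [0, 1, 15], [0, 0, 1]]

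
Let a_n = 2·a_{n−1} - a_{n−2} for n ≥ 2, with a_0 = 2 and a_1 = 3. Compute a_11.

13

With companion matrix B = [[2, -1], [1, 0]], [a_n, a_{n−1}]ᵀ = B·[a_{n−1}, a_{n−2}]ᵀ, so [a_11, a_10]ᵀ = B^10·[a_1, a_0]ᵀ.
B^10 = [[11, -10], [10, -9]], giving [a_11, a_10]ᵀ = [[13], [12]].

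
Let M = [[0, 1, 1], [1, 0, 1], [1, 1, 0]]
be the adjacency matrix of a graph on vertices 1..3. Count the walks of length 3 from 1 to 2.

The number of length-3 walks from vertex 1 to vertex 2 is entry (1,2) of M³, where M is the adjacency matrix.
M² = [[2, 1, 1], [1, 2, 1], [1, 1, 2]]
M³ = [[2, 3, 3], [3, 2, 3], [3, 3, 2]]

3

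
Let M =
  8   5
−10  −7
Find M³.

tr M = 1 and det M = −6, so the characteristic polynomial is λ² − (1)λ + (−6) with roots 3 and −2.
Eigenvectors give P = [[−1, 1], [1, −2]] with P⁻¹ = [[−2, −1], [−1, −1]], and M = P·diag(3, −2)·P⁻¹.
Then M³ = P·diag(27, −8)·P⁻¹ = [[−27, −8], [27, 16]] · [[−2, −1], [−1, −1]] = [[62, 35], [−70, −43]].

[[62, 35], [−70, −43]]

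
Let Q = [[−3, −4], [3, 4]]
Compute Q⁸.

Q² = Q (a projection; rank 1, trace 1), so Q⁸ = Q.

[[−3, −4], [3, 4]]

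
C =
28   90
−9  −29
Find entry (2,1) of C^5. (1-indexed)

−99

tr C = −1 and det C = −2, so the characteristic polynomial is λ² − (−1)λ + (−2) with roots −2 and 1.
Eigenvectors give P = [[3, 10], [−1, −3]] with P⁻¹ = [[−3, −10], [1, 3]], and C = P·diag(−2, 1)·P⁻¹.
Then C^5 = P·diag(−32, 1)·P⁻¹ = [[−96, 10], [32, −3]] · [[−3, −10], [1, 3]] = [[298, 990], [−99, −329]].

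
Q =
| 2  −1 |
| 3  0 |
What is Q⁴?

[[−11, 4], [−12, −3]]

Q² = [[1, −2], [6, −3]]
Q³ = [[−4, −1], [3, −6]]
Q⁴ = [[−11, 4], [−12, −3]]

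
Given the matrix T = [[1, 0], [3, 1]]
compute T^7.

[[1, 0], [21, 1]]

T = I + N where N = [[0, 0], [3, 0]] is strictly lower-triangular, so N^2 = 0.
(I + N)^7 = I + 7·N = [[1, 0], [21, 1]].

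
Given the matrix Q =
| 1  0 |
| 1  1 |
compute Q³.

[[1, 0], [3, 1]]

Q = I + N where N = [[0, 0], [1, 0]] is strictly lower-triangular, so N² = 0.
(I + N)³ = I + 3·N = [[1, 0], [3, 1]].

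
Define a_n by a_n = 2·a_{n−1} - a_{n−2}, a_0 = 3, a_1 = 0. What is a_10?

-27

With companion matrix M = [[2, -1], [1, 0]], [a_n, a_{n−1}]ᵀ = M·[a_{n−1}, a_{n−2}]ᵀ, so [a_10, a_9]ᵀ = M^9·[a_1, a_0]ᵀ.
M^9 = [[10, -9], [9, -8]], giving [a_10, a_9]ᵀ = [[-27], [-24]].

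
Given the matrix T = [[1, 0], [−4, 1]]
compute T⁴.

[[1, 0], [−16, 1]]

T = I + N where N = [[0, 0], [−4, 0]] is strictly lower-triangular, so N² = 0.
(I + N)⁴ = I + 4·N = [[1, 0], [−16, 1]].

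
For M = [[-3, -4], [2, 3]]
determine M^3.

M² = I (check: tr M = 0 and det M = -1), so M^3 = M since 3 is odd.

[[-3, -4], [2, 3]]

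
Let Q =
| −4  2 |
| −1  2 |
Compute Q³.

[[−52, 20], [−10, 8]]

Q² = [[14, −4], [2, 2]]
Q³ = [[−52, 20], [−10, 8]]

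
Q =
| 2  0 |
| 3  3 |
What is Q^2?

[[4, 0], [15, 9]]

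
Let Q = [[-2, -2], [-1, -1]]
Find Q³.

[[-18, -18], [-9, -9]]

Q² = [[6, 6], [3, 3]]
Q³ = [[-18, -18], [-9, -9]]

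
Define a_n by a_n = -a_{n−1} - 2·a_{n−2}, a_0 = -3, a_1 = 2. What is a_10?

With companion matrix C = [[-1, -2], [1, 0]], [a_n, a_{n−1}]ᵀ = C·[a_{n−1}, a_{n−2}]ᵀ, so [a_10, a_9]ᵀ = C⁹·[a_1, a_0]ᵀ.
C⁹ = [[11, 34], [-17, -6]], giving [a_10, a_9]ᵀ = [[-80], [-16]].

-80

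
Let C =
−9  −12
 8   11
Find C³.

[[−57, −84], [56, 83]]

tr C = 2 and det C = −3, so the characteristic polynomial is λ² − (2)λ + (−3) with roots 3 and −1.
Eigenvectors give P = [[1, −3], [−1, 2]] with P⁻¹ = [[−2, −3], [−1, −1]], and C = P·diag(3, −1)·P⁻¹.
Then C³ = P·diag(27, −1)·P⁻¹ = [[27, 3], [−27, −2]] · [[−2, −3], [−1, −1]] = [[−57, −84], [56, 83]].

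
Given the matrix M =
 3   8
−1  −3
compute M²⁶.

M² = I (check: tr M = 0 and det M = −1), so M²⁶ = I since 26 is even.

[[1, 0], [0, 1]]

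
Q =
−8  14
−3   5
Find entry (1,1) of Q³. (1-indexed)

−50

tr Q = −3 and det Q = 2, so the characteristic polynomial is λ² − (−3)λ + (2) with roots −1 and −2.
Eigenvectors give P = [[−2, 7], [−1, 3]] with P⁻¹ = [[3, −7], [1, −2]], and Q = P·diag(−1, −2)·P⁻¹.
Then Q³ = P·diag(−1, −8)·P⁻¹ = [[2, −56], [1, −24]] · [[3, −7], [1, −2]] = [[−50, 98], [−21, 41]].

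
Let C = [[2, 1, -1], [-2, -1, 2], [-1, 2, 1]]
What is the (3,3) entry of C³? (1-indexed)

C² = [[3, -1, -1], [-4, 3, 2], [-7, -1, 6]]
C³ = [[9, 2, -6], [-16, -3, 12], [-18, 6, 11]]

11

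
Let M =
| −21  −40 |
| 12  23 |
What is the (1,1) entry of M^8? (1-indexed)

tr M = 2 and det M = −3, so the characteristic polynomial is λ² − (2)λ + (−3) with roots −1 and 3.
Eigenvectors give P = [[−2, −5], [1, 3]] with P⁻¹ = [[−3, −5], [1, 2]], and M = P·diag(−1, 3)·P⁻¹.
Then M^8 = P·diag(1, 6561)·P⁻¹ = [[−2, −32805], [1, 19683]] · [[−3, −5], [1, 2]] = [[−32799, −65600], [19680, 39361]].

−32799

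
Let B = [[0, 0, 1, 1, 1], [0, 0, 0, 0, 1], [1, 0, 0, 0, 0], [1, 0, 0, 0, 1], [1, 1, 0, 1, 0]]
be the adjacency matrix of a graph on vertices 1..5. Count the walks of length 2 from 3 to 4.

1

The number of length-2 walks from vertex 3 to vertex 4 is entry (3,4) of B², where B is the adjacency matrix.
B² = [[3, 1, 0, 1, 1], [1, 1, 0, 1, 0], [0, 0, 1, 1, 1], [1, 1, 1, 2, 1], [1, 0, 1, 1, 3]]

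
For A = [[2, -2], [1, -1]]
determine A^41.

A² = A (a projection; rank 1, trace 1), so A^41 = A.

[[2, -2], [1, -1]]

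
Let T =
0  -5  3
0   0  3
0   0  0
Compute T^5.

T is strictly triangular, hence nilpotent: T^3 = 0, so T^5 = 0.

[[0, 0, 0], [0, 0, 0], [0, 0, 0]]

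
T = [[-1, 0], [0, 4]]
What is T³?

T² = [[1, 0], [0, 16]]
T³ = [[-1, 0], [0, 64]]

[[-1, 0], [0, 64]]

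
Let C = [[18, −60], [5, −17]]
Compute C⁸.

tr C = 1 and det C = −6, so the characteristic polynomial is λ² − (1)λ + (−6) with roots 3 and −2.
Eigenvectors give P = [[4, 3], [1, 1]] with P⁻¹ = [[1, −3], [−1, 4]], and C = P·diag(3, −2)·P⁻¹.
Then C⁸ = P·diag(6561, 256)·P⁻¹ = [[26244, 768], [6561, 256]] · [[1, −3], [−1, 4]] = [[25476, −75660], [6305, −18659]].

[[25476, −75660], [6305, −18659]]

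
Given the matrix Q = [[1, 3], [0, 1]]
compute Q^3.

Q = I + N where N = [[0, 3], [0, 0]] is strictly upper-triangular, so N^2 = 0.
(I + N)^3 = I + 3·N = [[1, 9], [0, 1]].

[[1, 9], [0, 1]]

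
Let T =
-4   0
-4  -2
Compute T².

[[16, 0], [24, 4]]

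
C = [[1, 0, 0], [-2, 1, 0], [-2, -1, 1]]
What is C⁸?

C = I + N where N = [[0, 0, 0], [-2, 0, 0], [-2, -1, 0]] is strictly lower-triangular, so N³ = 0.
(I + N)⁸ = I + 8·N + 28·N² = [[1, 0, 0], [-16, 1, 0], [40, -8, 1]].

[[1, 0, 0], [-16, 1, 0], [40, -8, 1]]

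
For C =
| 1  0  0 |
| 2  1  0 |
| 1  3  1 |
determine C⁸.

[[1, 0, 0], [16, 1, 0], [176, 24, 1]]

C = I + N where N = [[0, 0, 0], [2, 0, 0], [1, 3, 0]] is strictly lower-triangular, so N³ = 0.
(I + N)⁸ = I + 8·N + 28·N² = [[1, 0, 0], [16, 1, 0], [176, 24, 1]].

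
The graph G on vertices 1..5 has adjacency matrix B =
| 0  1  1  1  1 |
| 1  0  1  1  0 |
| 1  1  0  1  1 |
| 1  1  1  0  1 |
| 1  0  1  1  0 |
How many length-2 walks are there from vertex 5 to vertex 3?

The number of length-2 walks from vertex 5 to vertex 3 is entry (5,3) of B^2, where B is the adjacency matrix.
B^2 = [[4, 2, 3, 3, 2], [2, 3, 2, 2, 3], [3, 2, 4, 3, 2], [3, 2, 3, 4, 2], [2, 3, 2, 2, 3]]

2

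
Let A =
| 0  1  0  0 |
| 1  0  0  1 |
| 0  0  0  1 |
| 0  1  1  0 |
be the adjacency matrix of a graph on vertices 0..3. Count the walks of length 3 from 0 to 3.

The number of length-3 walks from vertex 0 to vertex 3 is entry (0,3) of A³, where A is the adjacency matrix.
A² = [[1, 0, 0, 1], [0, 2, 1, 0], [0, 1, 1, 0], [1, 0, 0, 2]]
A³ = [[0, 2, 1, 0], [2, 0, 0, 3], [1, 0, 0, 2], [0, 3, 2, 0]]

0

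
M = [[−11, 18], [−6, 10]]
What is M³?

tr M = −1 and det M = −2, so the characteristic polynomial is λ² − (−1)λ + (−2) with roots 1 and −2.
Eigenvectors give P = [[−3, −2], [−2, −1]] with P⁻¹ = [[1, −2], [−2, 3]], and M = P·diag(1, −2)·P⁻¹.
Then M³ = P·diag(1, −8)·P⁻¹ = [[−3, 16], [−2, 8]] · [[1, −2], [−2, 3]] = [[−35, 54], [−18, 28]].

[[−35, 54], [−18, 28]]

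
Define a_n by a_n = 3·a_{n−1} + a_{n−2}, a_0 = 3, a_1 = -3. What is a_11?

-295932

With companion matrix Q = [[3, 1], [1, 0]], [a_n, a_{n−1}]ᵀ = Q·[a_{n−1}, a_{n−2}]ᵀ, so [a_11, a_10]ᵀ = Q^10·[a_1, a_0]ᵀ.
Q^10 = [[141481, 42837], [42837, 12970]], giving [a_11, a_10]ᵀ = [[-295932], [-89601]].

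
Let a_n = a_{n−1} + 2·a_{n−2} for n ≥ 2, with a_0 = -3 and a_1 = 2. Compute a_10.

-344

With companion matrix M = [[1, 2], [1, 0]], [a_n, a_{n−1}]ᵀ = M·[a_{n−1}, a_{n−2}]ᵀ, so [a_10, a_9]ᵀ = M⁹·[a_1, a_0]ᵀ.
M⁹ = [[341, 342], [171, 170]], giving [a_10, a_9]ᵀ = [[-344], [-168]].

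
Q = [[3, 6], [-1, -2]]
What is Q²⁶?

[[3, 6], [-1, -2]]

Q² = Q (a projection; rank 1, trace 1), so Q²⁶ = Q.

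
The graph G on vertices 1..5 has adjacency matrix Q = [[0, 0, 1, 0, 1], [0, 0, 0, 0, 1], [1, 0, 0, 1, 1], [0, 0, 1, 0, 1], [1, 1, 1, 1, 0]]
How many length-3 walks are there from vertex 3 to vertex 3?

The number of length-3 walks from vertex 3 to vertex 3 is entry (3,3) of Q³, where Q is the adjacency matrix.
Q² = [[2, 1, 1, 2, 1], [1, 1, 1, 1, 0], [1, 1, 3, 1, 2], [2, 1, 1, 2, 1], [1, 0, 2, 1, 4]]
Q³ = [[2, 1, 5, 2, 6], [1, 0, 2, 1, 4], [5, 2, 4, 5, 6], [2, 1, 5, 2, 6], [6, 4, 6, 6, 4]]

4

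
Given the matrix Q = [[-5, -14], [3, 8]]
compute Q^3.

tr Q = 3 and det Q = 2, so the characteristic polynomial is λ² − (3)λ + (2) with roots 2 and 1.
Eigenvectors give P = [[-2, -7], [1, 3]] with P⁻¹ = [[3, 7], [-1, -2]], and Q = P·diag(2, 1)·P⁻¹.
Then Q^3 = P·diag(8, 1)·P⁻¹ = [[-16, -7], [8, 3]] · [[3, 7], [-1, -2]] = [[-41, -98], [21, 50]].

[[-41, -98], [21, 50]]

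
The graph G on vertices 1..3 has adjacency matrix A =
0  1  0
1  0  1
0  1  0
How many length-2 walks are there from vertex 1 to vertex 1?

The number of length-2 walks from vertex 1 to vertex 1 is entry (1,1) of A², where A is the adjacency matrix.
A² = [[1, 0, 1], [0, 2, 0], [1, 0, 1]]

1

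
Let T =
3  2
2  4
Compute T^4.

[[365, 462], [462, 596]]

T^2 = [[13, 14], [14, 20]]
T^3 = [[67, 82], [82, 108]]
T^4 = [[365, 462], [462, 596]]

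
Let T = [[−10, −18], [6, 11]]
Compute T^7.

tr T = 1 and det T = −2, so the characteristic polynomial is λ² − (1)λ + (−2) with roots 2 and −1.
Eigenvectors give P = [[3, 2], [−2, −1]] with P⁻¹ = [[−1, −2], [2, 3]], and T = P·diag(2, −1)·P⁻¹.
Then T^7 = P·diag(128, −1)·P⁻¹ = [[384, −2], [−256, 1]] · [[−1, −2], [2, 3]] = [[−388, −774], [258, 515]].

[[−388, −774], [258, 515]]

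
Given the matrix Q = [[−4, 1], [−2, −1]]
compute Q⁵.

[[−454, 211], [−422, 179]]

tr Q = −5 and det Q = 6, so the characteristic polynomial is λ² − (−5)λ + (6) with roots −3 and −2.
Eigenvectors give P = [[−1, −1], [−1, −2]] with P⁻¹ = [[−2, 1], [1, −1]], and Q = P·diag(−3, −2)·P⁻¹.
Then Q⁵ = P·diag(−243, −32)·P⁻¹ = [[243, 32], [243, 64]] · [[−2, 1], [1, −1]] = [[−454, 211], [−422, 179]].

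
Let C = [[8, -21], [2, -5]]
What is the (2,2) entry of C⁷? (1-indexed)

-761

tr C = 3 and det C = 2, so the characteristic polynomial is λ² − (3)λ + (2) with roots 2 and 1.
Eigenvectors give P = [[7, 3], [2, 1]] with P⁻¹ = [[1, -3], [-2, 7]], and C = P·diag(2, 1)·P⁻¹.
Then C⁷ = P·diag(128, 1)·P⁻¹ = [[896, 3], [256, 1]] · [[1, -3], [-2, 7]] = [[890, -2667], [254, -761]].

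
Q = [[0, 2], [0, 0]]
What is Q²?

Q is strictly triangular, hence nilpotent: Q² = 0, so Q² = 0.

[[0, 0], [0, 0]]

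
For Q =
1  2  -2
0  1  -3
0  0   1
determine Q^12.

Q = I + N where N = [[0, 2, -2], [0, 0, -3], [0, 0, 0]] is strictly upper-triangular, so N^3 = 0.
(I + N)^12 = I + 12·N + 66·N^2 = [[1, 24, -420], [0, 1, -36], [0, 0, 1]].

[[1, 24, -420], [0, 1, -36], [0, 0, 1]]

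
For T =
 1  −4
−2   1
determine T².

[[9, −8], [−4, 9]]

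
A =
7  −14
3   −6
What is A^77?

[[7, −14], [3, −6]]

A² = A (a projection; rank 1, trace 1), so A^77 = A.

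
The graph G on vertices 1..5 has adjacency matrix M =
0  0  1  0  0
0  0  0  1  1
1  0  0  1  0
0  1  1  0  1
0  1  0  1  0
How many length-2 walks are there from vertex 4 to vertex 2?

The number of length-2 walks from vertex 4 to vertex 2 is entry (4,2) of M², where M is the adjacency matrix.
M² = [[1, 0, 0, 1, 0], [0, 2, 1, 1, 1], [0, 1, 2, 0, 1], [1, 1, 0, 3, 1], [0, 1, 1, 1, 2]]

1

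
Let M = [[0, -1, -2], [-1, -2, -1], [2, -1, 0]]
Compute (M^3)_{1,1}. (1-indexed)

M^2 = [[-3, 4, 1], [0, 6, 4], [1, 0, -3]]
M^3 = [[-2, -6, 2], [2, -16, -6], [-6, 2, -2]]

-2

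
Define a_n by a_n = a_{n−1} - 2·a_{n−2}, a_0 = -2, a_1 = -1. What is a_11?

With companion matrix A = [[1, -2], [1, 0]], [a_n, a_{n−1}]ᵀ = A·[a_{n−1}, a_{n−2}]ᵀ, so [a_11, a_10]ᵀ = A¹⁰·[a_1, a_0]ᵀ.
A¹⁰ = [[23, 22], [-11, 34]], giving [a_11, a_10]ᵀ = [[-67], [-57]].

-67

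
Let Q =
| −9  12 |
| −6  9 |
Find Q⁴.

[[81, 0], [0, 81]]

tr Q = 0 and det Q = −9, so the characteristic polynomial is λ² − (0)λ + (−9) with roots 3 and −3.
Eigenvectors give P = [[1, 2], [1, 1]] with P⁻¹ = [[−1, 2], [1, −1]], and Q = P·diag(3, −3)·P⁻¹.
Then Q⁴ = P·diag(81, 81)·P⁻¹ = [[81, 162], [81, 81]] · [[−1, 2], [1, −1]] = [[81, 0], [0, 81]].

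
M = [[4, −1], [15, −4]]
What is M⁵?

[[4, −1], [15, −4]]

M² = I (check: tr M = 0 and det M = −1), so M⁵ = M since 5 is odd.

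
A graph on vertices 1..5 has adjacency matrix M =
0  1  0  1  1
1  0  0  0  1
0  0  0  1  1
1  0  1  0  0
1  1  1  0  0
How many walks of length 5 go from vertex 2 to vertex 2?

16

The number of length-5 walks from vertex 2 to vertex 2 is entry (2,2) of M⁵, where M is the adjacency matrix.
M² = [[3, 1, 2, 0, 1], [1, 2, 1, 1, 1], [2, 1, 2, 0, 0], [0, 1, 0, 2, 2], [1, 1, 0, 2, 3]]
M³ = [[2, 4, 1, 5, 6], [4, 2, 2, 2, 4], [1, 2, 0, 4, 5], [5, 2, 4, 0, 1], [6, 4, 5, 1, 2]]
M⁴ = [[15, 8, 11, 3, 7], [8, 8, 6, 6, 8], [11, 6, 9, 1, 3], [3, 6, 1, 9, 11], [7, 8, 3, 11, 15]]
M⁵ = [[18, 22, 10, 26, 34], [22, 16, 14, 14, 22], [10, 14, 4, 20, 26], [26, 14, 20, 4, 10], [34, 22, 26, 10, 18]]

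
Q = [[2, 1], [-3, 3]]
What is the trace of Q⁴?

-113

Q² = [[1, 5], [-15, 6]]
Q³ = [[-13, 16], [-48, 3]]
Q⁴ = [[-74, 35], [-105, -39]]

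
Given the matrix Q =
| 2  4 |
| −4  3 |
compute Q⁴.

Q² = [[−12, 20], [−20, −7]]
Q³ = [[−104, 12], [−12, −101]]
Q⁴ = [[−256, −380], [380, −351]]

[[−256, −380], [380, −351]]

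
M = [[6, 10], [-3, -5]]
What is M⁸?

[[6, 10], [-3, -5]]

M² = M (a projection; rank 1, trace 1), so M⁸ = M.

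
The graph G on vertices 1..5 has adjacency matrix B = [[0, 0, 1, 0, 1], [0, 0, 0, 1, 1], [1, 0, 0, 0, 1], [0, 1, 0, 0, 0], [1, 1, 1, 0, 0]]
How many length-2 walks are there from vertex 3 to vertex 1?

The number of length-2 walks from vertex 3 to vertex 1 is entry (3,1) of B², where B is the adjacency matrix.
B² = [[2, 1, 1, 0, 1], [1, 2, 1, 0, 0], [1, 1, 2, 0, 1], [0, 0, 0, 1, 1], [1, 0, 1, 1, 3]]

1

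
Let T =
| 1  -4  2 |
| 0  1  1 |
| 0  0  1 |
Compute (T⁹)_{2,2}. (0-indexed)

T = I + N where N = [[0, -4, 2], [0, 0, 1], [0, 0, 0]] is strictly upper-triangular, so N³ = 0.
(I + N)⁹ = I + 9·N + 36·N² = [[1, -36, -126], [0, 1, 9], [0, 0, 1]].

1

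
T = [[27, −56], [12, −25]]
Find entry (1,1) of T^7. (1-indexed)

tr T = 2 and det T = −3, so the characteristic polynomial is λ² − (2)λ + (−3) with roots 3 and −1.
Eigenvectors give P = [[7, −2], [3, −1]] with P⁻¹ = [[1, −2], [3, −7]], and T = P·diag(3, −1)·P⁻¹.
Then T^7 = P·diag(2187, −1)·P⁻¹ = [[15309, 2], [6561, 1]] · [[1, −2], [3, −7]] = [[15315, −30632], [6564, −13129]].

15315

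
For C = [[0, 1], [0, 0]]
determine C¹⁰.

[[0, 0], [0, 0]]

C is strictly triangular, hence nilpotent: C² = 0, so C¹⁰ = 0.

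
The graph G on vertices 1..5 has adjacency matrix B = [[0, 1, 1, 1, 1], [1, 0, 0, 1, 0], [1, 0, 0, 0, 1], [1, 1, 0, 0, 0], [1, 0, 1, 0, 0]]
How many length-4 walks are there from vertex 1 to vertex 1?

The number of length-4 walks from vertex 1 to vertex 1 is entry (1,1) of B^4, where B is the adjacency matrix.
B^2 = [[4, 1, 1, 1, 1], [1, 2, 1, 1, 1], [1, 1, 2, 1, 1], [1, 1, 1, 2, 1], [1, 1, 1, 1, 2]]
B^3 = [[4, 5, 5, 5, 5], [5, 2, 2, 3, 2], [5, 2, 2, 2, 3], [5, 3, 2, 2, 2], [5, 2, 3, 2, 2]]
B^4 = [[20, 9, 9, 9, 9], [9, 8, 7, 7, 7], [9, 7, 8, 7, 7], [9, 7, 7, 8, 7], [9, 7, 7, 7, 8]]

20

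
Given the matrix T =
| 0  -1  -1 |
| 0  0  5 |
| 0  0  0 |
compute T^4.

T is strictly triangular, hence nilpotent: T^3 = 0, so T^4 = 0.

[[0, 0, 0], [0, 0, 0], [0, 0, 0]]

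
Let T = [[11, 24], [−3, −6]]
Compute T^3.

tr T = 5 and det T = 6, so the characteristic polynomial is λ² − (5)λ + (6) with roots 2 and 3.
Eigenvectors give P = [[−8, −3], [3, 1]] with P⁻¹ = [[1, 3], [−3, −8]], and T = P·diag(2, 3)·P⁻¹.
Then T^3 = P·diag(8, 27)·P⁻¹ = [[−64, −81], [24, 27]] · [[1, 3], [−3, −8]] = [[179, 456], [−57, −144]].

[[179, 456], [−57, −144]]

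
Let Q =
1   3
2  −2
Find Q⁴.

[[55, −51], [−34, 106]]

Q² = [[7, −3], [−2, 10]]
Q³ = [[1, 27], [18, −26]]
Q⁴ = [[55, −51], [−34, 106]]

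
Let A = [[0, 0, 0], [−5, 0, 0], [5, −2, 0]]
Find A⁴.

A is strictly triangular, hence nilpotent: A³ = 0, so A⁴ = 0.

[[0, 0, 0], [0, 0, 0], [0, 0, 0]]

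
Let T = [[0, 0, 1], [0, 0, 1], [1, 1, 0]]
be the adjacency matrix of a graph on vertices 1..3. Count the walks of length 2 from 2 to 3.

0

The number of length-2 walks from vertex 2 to vertex 3 is entry (2,3) of T², where T is the adjacency matrix.
T² = [[1, 1, 0], [1, 1, 0], [0, 0, 2]]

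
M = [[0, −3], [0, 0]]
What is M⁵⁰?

M is strictly triangular, hence nilpotent: M² = 0, so M⁵⁰ = 0.

[[0, 0], [0, 0]]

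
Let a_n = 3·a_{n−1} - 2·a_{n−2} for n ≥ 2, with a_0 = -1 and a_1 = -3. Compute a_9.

With companion matrix B = [[3, -2], [1, 0]], [a_n, a_{n−1}]ᵀ = B·[a_{n−1}, a_{n−2}]ᵀ, so [a_9, a_8]ᵀ = B⁸·[a_1, a_0]ᵀ.
B⁸ = [[511, -510], [255, -254]], giving [a_9, a_8]ᵀ = [[-1023], [-511]].

-1023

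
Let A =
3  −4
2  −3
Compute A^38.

A² = I (check: tr A = 0 and det A = −1), so A^38 = I since 38 is even.

[[1, 0], [0, 1]]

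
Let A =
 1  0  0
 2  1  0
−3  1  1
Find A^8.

[[1, 0, 0], [16, 1, 0], [32, 8, 1]]

A = I + N where N = [[0, 0, 0], [2, 0, 0], [−3, 1, 0]] is strictly lower-triangular, so N^3 = 0.
(I + N)^8 = I + 8·N + 28·N^2 = [[1, 0, 0], [16, 1, 0], [32, 8, 1]].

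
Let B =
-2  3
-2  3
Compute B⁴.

B² = B (a projection; rank 1, trace 1), so B⁴ = B.

[[-2, 3], [-2, 3]]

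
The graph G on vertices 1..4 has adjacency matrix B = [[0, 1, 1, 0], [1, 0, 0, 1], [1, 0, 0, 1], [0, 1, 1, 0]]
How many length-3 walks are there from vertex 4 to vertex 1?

0

The number of length-3 walks from vertex 4 to vertex 1 is entry (4,1) of B³, where B is the adjacency matrix.
B² = [[2, 0, 0, 2], [0, 2, 2, 0], [0, 2, 2, 0], [2, 0, 0, 2]]
B³ = [[0, 4, 4, 0], [4, 0, 0, 4], [4, 0, 0, 4], [0, 4, 4, 0]]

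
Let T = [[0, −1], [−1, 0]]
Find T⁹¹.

[[0, −1], [−1, 0]]

T² = I (check: tr T = 0 and det T = −1), so T⁹¹ = T since 91 is odd.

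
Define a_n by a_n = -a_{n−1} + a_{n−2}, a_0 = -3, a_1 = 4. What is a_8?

With companion matrix T = [[-1, 1], [1, 0]], [a_n, a_{n−1}]ᵀ = T·[a_{n−1}, a_{n−2}]ᵀ, so [a_8, a_7]ᵀ = T⁷·[a_1, a_0]ᵀ.
T⁷ = [[-21, 13], [13, -8]], giving [a_8, a_7]ᵀ = [[-123], [76]].

-123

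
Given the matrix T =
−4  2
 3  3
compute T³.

T² = [[22, −2], [−3, 15]]
T³ = [[−94, 38], [57, 39]]

[[−94, 38], [57, 39]]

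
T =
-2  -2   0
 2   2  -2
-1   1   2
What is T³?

T² = [[0, 0, 4], [2, -2, -8], [2, 6, 2]]
T³ = [[-4, 4, 8], [0, -16, -12], [6, 10, -8]]

[[-4, 4, 8], [0, -16, -12], [6, 10, -8]]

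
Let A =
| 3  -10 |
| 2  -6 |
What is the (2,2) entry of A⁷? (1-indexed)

tr A = -3 and det A = 2, so the characteristic polynomial is λ² − (-3)λ + (2) with roots -2 and -1.
Eigenvectors give P = [[2, -5], [1, -2]] with P⁻¹ = [[-2, 5], [-1, 2]], and A = P·diag(-2, -1)·P⁻¹.
Then A⁷ = P·diag(-128, -1)·P⁻¹ = [[-256, 5], [-128, 2]] · [[-2, 5], [-1, 2]] = [[507, -1270], [254, -636]].

-636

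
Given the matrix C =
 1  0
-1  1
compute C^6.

[[1, 0], [-6, 1]]

C = I + N where N = [[0, 0], [-1, 0]] is strictly lower-triangular, so N^2 = 0.
(I + N)^6 = I + 6·N = [[1, 0], [-6, 1]].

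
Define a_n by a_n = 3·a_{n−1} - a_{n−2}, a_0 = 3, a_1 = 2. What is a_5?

With companion matrix T = [[3, -1], [1, 0]], [a_n, a_{n−1}]ᵀ = T·[a_{n−1}, a_{n−2}]ᵀ, so [a_5, a_4]ᵀ = T⁴·[a_1, a_0]ᵀ.
T⁴ = [[55, -21], [21, -8]], giving [a_5, a_4]ᵀ = [[47], [18]].

47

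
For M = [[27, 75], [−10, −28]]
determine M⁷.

[[11703, 34725], [−4630, −13762]]

tr M = −1 and det M = −6, so the characteristic polynomial is λ² − (−1)λ + (−6) with roots 2 and −3.
Eigenvectors give P = [[−3, −5], [1, 2]] with P⁻¹ = [[−2, −5], [1, 3]], and M = P·diag(2, −3)·P⁻¹.
Then M⁷ = P·diag(128, −2187)·P⁻¹ = [[−384, 10935], [128, −4374]] · [[−2, −5], [1, 3]] = [[11703, 34725], [−4630, −13762]].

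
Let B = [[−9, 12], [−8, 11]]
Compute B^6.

[[−1455, 2184], [−1456, 2185]]

tr B = 2 and det B = −3, so the characteristic polynomial is λ² − (2)λ + (−3) with roots 3 and −1.
Eigenvectors give P = [[1, 3], [1, 2]] with P⁻¹ = [[−2, 3], [1, −1]], and B = P·diag(3, −1)·P⁻¹.
Then B^6 = P·diag(729, 1)·P⁻¹ = [[729, 3], [729, 2]] · [[−2, 3], [1, −1]] = [[−1455, 2184], [−1456, 2185]].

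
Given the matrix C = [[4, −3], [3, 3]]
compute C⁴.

[[−392, −147], [147, −441]]

C² = [[7, −21], [21, 0]]
C³ = [[−35, −84], [84, −63]]
C⁴ = [[−392, −147], [147, −441]]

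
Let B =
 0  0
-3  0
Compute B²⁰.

B is strictly triangular, hence nilpotent: B² = 0, so B²⁰ = 0.

[[0, 0], [0, 0]]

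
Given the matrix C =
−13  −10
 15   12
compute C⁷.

[[−6817, −4630], [6945, 4758]]

tr C = −1 and det C = −6, so the characteristic polynomial is λ² − (−1)λ + (−6) with roots 2 and −3.
Eigenvectors give P = [[−2, 1], [3, −1]] with P⁻¹ = [[1, 1], [3, 2]], and C = P·diag(2, −3)·P⁻¹.
Then C⁷ = P·diag(128, −2187)·P⁻¹ = [[−256, −2187], [384, 2187]] · [[1, 1], [3, 2]] = [[−6817, −4630], [6945, 4758]].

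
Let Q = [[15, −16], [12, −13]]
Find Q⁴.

[[321, −320], [240, −239]]

tr Q = 2 and det Q = −3, so the characteristic polynomial is λ² − (2)λ + (−3) with roots −1 and 3.
Eigenvectors give P = [[1, 4], [1, 3]] with P⁻¹ = [[−3, 4], [1, −1]], and Q = P·diag(−1, 3)·P⁻¹.
Then Q⁴ = P·diag(1, 81)·P⁻¹ = [[1, 324], [1, 243]] · [[−3, 4], [1, −1]] = [[321, −320], [240, −239]].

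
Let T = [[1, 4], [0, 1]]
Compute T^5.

T = I + N where N = [[0, 4], [0, 0]] is strictly upper-triangular, so N^2 = 0.
(I + N)^5 = I + 5·N = [[1, 20], [0, 1]].

[[1, 20], [0, 1]]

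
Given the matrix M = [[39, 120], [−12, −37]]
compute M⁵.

[[2439, 7320], [−732, −2197]]

tr M = 2 and det M = −3, so the characteristic polynomial is λ² − (2)λ + (−3) with roots 3 and −1.
Eigenvectors give P = [[−10, 3], [3, −1]] with P⁻¹ = [[−1, −3], [−3, −10]], and M = P·diag(3, −1)·P⁻¹.
Then M⁵ = P·diag(243, −1)·P⁻¹ = [[−2430, −3], [729, 1]] · [[−1, −3], [−3, −10]] = [[2439, 7320], [−732, −2197]].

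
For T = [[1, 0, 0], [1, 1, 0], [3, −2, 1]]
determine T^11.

[[1, 0, 0], [11, 1, 0], [−77, −22, 1]]

T = I + N where N = [[0, 0, 0], [1, 0, 0], [3, −2, 0]] is strictly lower-triangular, so N^3 = 0.
(I + N)^11 = I + 11·N + 55·N^2 = [[1, 0, 0], [11, 1, 0], [−77, −22, 1]].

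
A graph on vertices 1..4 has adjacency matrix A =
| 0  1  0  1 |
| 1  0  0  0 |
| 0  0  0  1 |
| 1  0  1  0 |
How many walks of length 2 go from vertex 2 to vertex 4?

The number of length-2 walks from vertex 2 to vertex 4 is entry (2,4) of A^2, where A is the adjacency matrix.
A^2 = [[2, 0, 1, 0], [0, 1, 0, 1], [1, 0, 1, 0], [0, 1, 0, 2]]

1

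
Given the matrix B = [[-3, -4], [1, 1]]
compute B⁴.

B² = [[5, 8], [-2, -3]]
B³ = [[-7, -12], [3, 5]]
B⁴ = [[9, 16], [-4, -7]]

[[9, 16], [-4, -7]]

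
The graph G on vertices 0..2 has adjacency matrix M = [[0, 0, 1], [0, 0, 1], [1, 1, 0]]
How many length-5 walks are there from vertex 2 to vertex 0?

The number of length-5 walks from vertex 2 to vertex 0 is entry (2,0) of M⁵, where M is the adjacency matrix.
M² = [[1, 1, 0], [1, 1, 0], [0, 0, 2]]
M³ = [[0, 0, 2], [0, 0, 2], [2, 2, 0]]
M⁴ = [[2, 2, 0], [2, 2, 0], [0, 0, 4]]
M⁵ = [[0, 0, 4], [0, 0, 4], [4, 4, 0]]

4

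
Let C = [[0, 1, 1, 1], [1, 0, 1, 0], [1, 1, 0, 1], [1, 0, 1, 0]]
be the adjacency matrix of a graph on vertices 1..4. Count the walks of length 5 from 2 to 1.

The number of length-5 walks from vertex 2 to vertex 1 is entry (2,1) of C⁵, where C is the adjacency matrix.
C² = [[3, 1, 2, 1], [1, 2, 1, 2], [2, 1, 3, 1], [1, 2, 1, 2]]
C³ = [[4, 5, 5, 5], [5, 2, 5, 2], [5, 5, 4, 5], [5, 2, 5, 2]]
C⁴ = [[15, 9, 14, 9], [9, 10, 9, 10], [14, 9, 15, 9], [9, 10, 9, 10]]
C⁵ = [[32, 29, 33, 29], [29, 18, 29, 18], [33, 29, 32, 29], [29, 18, 29, 18]]

29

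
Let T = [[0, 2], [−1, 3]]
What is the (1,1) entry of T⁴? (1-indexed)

−14

tr T = 3 and det T = 2, so the characteristic polynomial is λ² − (3)λ + (2) with roots 1 and 2.
Eigenvectors give P = [[2, 1], [1, 1]] with P⁻¹ = [[1, −1], [−1, 2]], and T = P·diag(1, 2)·P⁻¹.
Then T⁴ = P·diag(1, 16)·P⁻¹ = [[2, 16], [1, 16]] · [[1, −1], [−1, 2]] = [[−14, 30], [−15, 31]].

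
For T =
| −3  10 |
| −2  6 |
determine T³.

tr T = 3 and det T = 2, so the characteristic polynomial is λ² − (3)λ + (2) with roots 1 and 2.
Eigenvectors give P = [[5, 2], [2, 1]] with P⁻¹ = [[1, −2], [−2, 5]], and T = P·diag(1, 2)·P⁻¹.
Then T³ = P·diag(1, 8)·P⁻¹ = [[5, 16], [2, 8]] · [[1, −2], [−2, 5]] = [[−27, 70], [−14, 36]].

[[−27, 70], [−14, 36]]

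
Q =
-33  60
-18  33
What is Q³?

[[-297, 540], [-162, 297]]

tr Q = 0 and det Q = -9, so the characteristic polynomial is λ² − (0)λ + (-9) with roots 3 and -3.
Eigenvectors give P = [[-5, 2], [-3, 1]] with P⁻¹ = [[1, -2], [3, -5]], and Q = P·diag(3, -3)·P⁻¹.
Then Q³ = P·diag(27, -27)·P⁻¹ = [[-135, -54], [-81, -27]] · [[1, -2], [3, -5]] = [[-297, 540], [-162, 297]].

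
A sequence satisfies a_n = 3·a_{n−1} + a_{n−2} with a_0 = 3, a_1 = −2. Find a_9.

−14159

With companion matrix C = [[3, 1], [1, 0]], [a_n, a_{n−1}]ᵀ = C·[a_{n−1}, a_{n−2}]ᵀ, so [a_9, a_8]ᵀ = C^8·[a_1, a_0]ᵀ.
C^8 = [[12970, 3927], [3927, 1189]], giving [a_9, a_8]ᵀ = [[−14159], [−4287]].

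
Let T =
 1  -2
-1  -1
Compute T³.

[[3, -6], [-3, -3]]

T² = [[3, 0], [0, 3]]
T³ = [[3, -6], [-3, -3]]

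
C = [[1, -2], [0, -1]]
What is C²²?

C² = I (check: tr C = 0 and det C = -1), so C²² = I since 22 is even.

[[1, 0], [0, 1]]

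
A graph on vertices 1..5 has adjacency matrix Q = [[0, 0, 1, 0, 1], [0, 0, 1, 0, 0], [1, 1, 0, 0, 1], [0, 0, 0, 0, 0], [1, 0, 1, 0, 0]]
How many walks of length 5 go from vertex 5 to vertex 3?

17

The number of length-5 walks from vertex 5 to vertex 3 is entry (5,3) of Q⁵, where Q is the adjacency matrix.
Q² = [[2, 1, 1, 0, 1], [1, 1, 0, 0, 1], [1, 0, 3, 0, 1], [0, 0, 0, 0, 0], [1, 1, 1, 0, 2]]
Q³ = [[2, 1, 4, 0, 3], [1, 0, 3, 0, 1], [4, 3, 2, 0, 4], [0, 0, 0, 0, 0], [3, 1, 4, 0, 2]]
Q⁴ = [[7, 4, 6, 0, 6], [4, 3, 2, 0, 4], [6, 2, 11, 0, 6], [0, 0, 0, 0, 0], [6, 4, 6, 0, 7]]
Q⁵ = [[12, 6, 17, 0, 13], [6, 2, 11, 0, 6], [17, 11, 14, 0, 17], [0, 0, 0, 0, 0], [13, 6, 17, 0, 12]]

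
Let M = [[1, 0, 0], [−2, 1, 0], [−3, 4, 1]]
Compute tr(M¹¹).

3

M = I + N where N = [[0, 0, 0], [−2, 0, 0], [−3, 4, 0]] is strictly lower-triangular, so N³ = 0.
(I + N)¹¹ = I + 11·N + 55·N² = [[1, 0, 0], [−22, 1, 0], [−473, 44, 1]].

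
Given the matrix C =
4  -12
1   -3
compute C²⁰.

[[4, -12], [1, -3]]

C² = C (a projection; rank 1, trace 1), so C²⁰ = C.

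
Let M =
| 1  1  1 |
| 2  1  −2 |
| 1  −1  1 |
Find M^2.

[[4, 1, 0], [2, 5, −2], [0, −1, 4]]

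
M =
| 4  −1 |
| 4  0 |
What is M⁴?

M² = [[12, −4], [16, −4]]
M³ = [[32, −12], [48, −16]]
M⁴ = [[80, −32], [128, −48]]

[[80, −32], [128, −48]]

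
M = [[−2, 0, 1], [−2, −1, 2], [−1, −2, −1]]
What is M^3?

[[1, 8, 2], [4, 15, 4], [−18, 4, 19]]

M^2 = [[3, −2, −3], [4, −3, −6], [7, 4, −4]]
M^3 = [[1, 8, 2], [4, 15, 4], [−18, 4, 19]]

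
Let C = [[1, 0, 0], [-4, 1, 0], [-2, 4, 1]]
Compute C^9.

[[1, 0, 0], [-36, 1, 0], [-594, 36, 1]]

C = I + N where N = [[0, 0, 0], [-4, 0, 0], [-2, 4, 0]] is strictly lower-triangular, so N^3 = 0.
(I + N)^9 = I + 9·N + 36·N^2 = [[1, 0, 0], [-36, 1, 0], [-594, 36, 1]].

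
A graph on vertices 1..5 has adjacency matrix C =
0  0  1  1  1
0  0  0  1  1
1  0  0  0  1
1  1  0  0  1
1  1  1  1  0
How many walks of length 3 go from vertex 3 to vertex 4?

3

The number of length-3 walks from vertex 3 to vertex 4 is entry (3,4) of C^3, where C is the adjacency matrix.
C^2 = [[3, 2, 1, 1, 2], [2, 2, 1, 1, 1], [1, 1, 2, 2, 1], [1, 1, 2, 3, 2], [2, 1, 1, 2, 4]]
C^3 = [[4, 3, 5, 7, 7], [3, 2, 3, 5, 6], [5, 3, 2, 3, 6], [7, 5, 3, 4, 7], [7, 6, 6, 7, 6]]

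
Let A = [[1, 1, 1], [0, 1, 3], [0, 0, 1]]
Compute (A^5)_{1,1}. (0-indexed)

A = I + N where N = [[0, 1, 1], [0, 0, 3], [0, 0, 0]] is strictly upper-triangular, so N^3 = 0.
(I + N)^5 = I + 5·N + 10·N^2 = [[1, 5, 35], [0, 1, 15], [0, 0, 1]].

1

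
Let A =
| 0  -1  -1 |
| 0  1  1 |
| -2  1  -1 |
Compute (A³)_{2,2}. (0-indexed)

-4

A² = [[2, -2, 0], [-2, 2, 0], [2, 2, 4]]
A³ = [[0, -4, -4], [0, 4, 4], [-8, 4, -4]]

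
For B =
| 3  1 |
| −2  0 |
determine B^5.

tr B = 3 and det B = 2, so the characteristic polynomial is λ² − (3)λ + (2) with roots 1 and 2.
Eigenvectors give P = [[−1, −1], [2, 1]] with P⁻¹ = [[1, 1], [−2, −1]], and B = P·diag(1, 2)·P⁻¹.
Then B^5 = P·diag(1, 32)·P⁻¹ = [[−1, −32], [2, 32]] · [[1, 1], [−2, −1]] = [[63, 31], [−62, −30]].

[[63, 31], [−62, −30]]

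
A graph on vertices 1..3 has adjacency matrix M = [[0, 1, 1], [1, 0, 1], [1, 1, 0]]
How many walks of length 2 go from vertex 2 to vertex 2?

2

The number of length-2 walks from vertex 2 to vertex 2 is entry (2,2) of M², where M is the adjacency matrix.
M² = [[2, 1, 1], [1, 2, 1], [1, 1, 2]]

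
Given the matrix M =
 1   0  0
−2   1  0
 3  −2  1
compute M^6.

M = I + N where N = [[0, 0, 0], [−2, 0, 0], [3, −2, 0]] is strictly lower-triangular, so N^3 = 0.
(I + N)^6 = I + 6·N + 15·N^2 = [[1, 0, 0], [−12, 1, 0], [78, −12, 1]].

[[1, 0, 0], [−12, 1, 0], [78, −12, 1]]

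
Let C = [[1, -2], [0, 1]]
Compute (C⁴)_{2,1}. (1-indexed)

C = I + N where N = [[0, -2], [0, 0]] is strictly upper-triangular, so N² = 0.
(I + N)⁴ = I + 4·N = [[1, -8], [0, 1]].

0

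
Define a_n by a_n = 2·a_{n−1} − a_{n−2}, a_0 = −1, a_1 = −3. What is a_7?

−15

With companion matrix C = [[2, −1], [1, 0]], [a_n, a_{n−1}]ᵀ = C·[a_{n−1}, a_{n−2}]ᵀ, so [a_7, a_6]ᵀ = C⁶·[a_1, a_0]ᵀ.
C⁶ = [[7, −6], [6, −5]], giving [a_7, a_6]ᵀ = [[−15], [−13]].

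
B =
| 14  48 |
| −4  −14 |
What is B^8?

[[256, 0], [0, 256]]

tr B = 0 and det B = −4, so the characteristic polynomial is λ² − (0)λ + (−4) with roots −2 and 2.
Eigenvectors give P = [[−3, 4], [1, −1]] with P⁻¹ = [[1, 4], [1, 3]], and B = P·diag(−2, 2)·P⁻¹.
Then B^8 = P·diag(256, 256)·P⁻¹ = [[−768, 1024], [256, −256]] · [[1, 4], [1, 3]] = [[256, 0], [0, 256]].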